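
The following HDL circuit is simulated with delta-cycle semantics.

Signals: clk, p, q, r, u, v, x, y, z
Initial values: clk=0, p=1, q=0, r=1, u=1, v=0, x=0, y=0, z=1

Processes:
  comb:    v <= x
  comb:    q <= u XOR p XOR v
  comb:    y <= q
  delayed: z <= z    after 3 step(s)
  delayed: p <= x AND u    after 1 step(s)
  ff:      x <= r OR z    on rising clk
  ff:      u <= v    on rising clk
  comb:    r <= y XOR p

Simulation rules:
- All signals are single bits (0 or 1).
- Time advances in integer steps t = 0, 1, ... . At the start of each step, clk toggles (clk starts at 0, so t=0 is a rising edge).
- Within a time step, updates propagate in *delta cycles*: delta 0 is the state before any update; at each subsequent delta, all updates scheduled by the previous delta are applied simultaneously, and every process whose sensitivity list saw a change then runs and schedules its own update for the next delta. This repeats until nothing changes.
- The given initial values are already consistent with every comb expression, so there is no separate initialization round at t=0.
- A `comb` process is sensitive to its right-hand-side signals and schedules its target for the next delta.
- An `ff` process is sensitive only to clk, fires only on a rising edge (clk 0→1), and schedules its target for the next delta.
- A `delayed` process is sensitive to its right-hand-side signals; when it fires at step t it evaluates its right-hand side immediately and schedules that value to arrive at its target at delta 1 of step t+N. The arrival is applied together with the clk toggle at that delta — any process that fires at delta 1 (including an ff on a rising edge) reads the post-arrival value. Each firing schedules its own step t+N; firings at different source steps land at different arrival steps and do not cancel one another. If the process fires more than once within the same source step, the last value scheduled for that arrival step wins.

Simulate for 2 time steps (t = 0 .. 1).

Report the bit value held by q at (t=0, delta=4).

t=0 Δ0: r=1 clk=0 y=0 v=0 x=0 q=0 p=1 z=1 u=1
  Δ1: clk:0→1
  Δ2: x:0→1, u:1→0
  Δ3: v:0→1, q:0→1
  Δ4: y:0→1, q:1→0
  Δ5: r:1→0, y:1→0
  Δ6: r:0→1
  (6Δ to stable)
t=1 Δ0: r=1 clk=1 y=0 v=1 x=1 q=0 p=1 z=1 u=0
  Δ1: clk:1→0, p:1→0
  Δ2: r:1→0, q:0→1
  Δ3: y:0→1
  Δ4: r:0→1
  (4Δ to stable)

0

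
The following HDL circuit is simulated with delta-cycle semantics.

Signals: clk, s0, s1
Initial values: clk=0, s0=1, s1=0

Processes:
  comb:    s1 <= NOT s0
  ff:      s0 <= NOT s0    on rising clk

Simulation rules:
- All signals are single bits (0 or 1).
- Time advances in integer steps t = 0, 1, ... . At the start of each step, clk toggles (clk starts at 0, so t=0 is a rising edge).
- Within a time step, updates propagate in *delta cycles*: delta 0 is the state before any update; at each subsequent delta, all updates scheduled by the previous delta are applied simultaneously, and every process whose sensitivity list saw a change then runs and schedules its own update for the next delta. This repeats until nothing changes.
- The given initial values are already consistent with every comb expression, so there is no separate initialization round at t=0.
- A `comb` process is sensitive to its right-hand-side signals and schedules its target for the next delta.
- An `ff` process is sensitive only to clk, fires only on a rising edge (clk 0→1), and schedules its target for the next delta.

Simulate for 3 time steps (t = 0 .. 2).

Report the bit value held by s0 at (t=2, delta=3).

1

t0.Δ0 s1=0 s0=1 clk=0
t0.Δ1 s1=0 s0=1 clk=1
t0.Δ2 s1=0 s0=0 clk=1
t0.Δ3 s1=1 s0=0 clk=1
t1.Δ0 s1=1 s0=0 clk=1
t1.Δ1 s1=1 s0=0 clk=0
t2.Δ0 s1=1 s0=0 clk=0
t2.Δ1 s1=1 s0=0 clk=1
t2.Δ2 s1=1 s0=1 clk=1
t2.Δ3 s1=0 s0=1 clk=1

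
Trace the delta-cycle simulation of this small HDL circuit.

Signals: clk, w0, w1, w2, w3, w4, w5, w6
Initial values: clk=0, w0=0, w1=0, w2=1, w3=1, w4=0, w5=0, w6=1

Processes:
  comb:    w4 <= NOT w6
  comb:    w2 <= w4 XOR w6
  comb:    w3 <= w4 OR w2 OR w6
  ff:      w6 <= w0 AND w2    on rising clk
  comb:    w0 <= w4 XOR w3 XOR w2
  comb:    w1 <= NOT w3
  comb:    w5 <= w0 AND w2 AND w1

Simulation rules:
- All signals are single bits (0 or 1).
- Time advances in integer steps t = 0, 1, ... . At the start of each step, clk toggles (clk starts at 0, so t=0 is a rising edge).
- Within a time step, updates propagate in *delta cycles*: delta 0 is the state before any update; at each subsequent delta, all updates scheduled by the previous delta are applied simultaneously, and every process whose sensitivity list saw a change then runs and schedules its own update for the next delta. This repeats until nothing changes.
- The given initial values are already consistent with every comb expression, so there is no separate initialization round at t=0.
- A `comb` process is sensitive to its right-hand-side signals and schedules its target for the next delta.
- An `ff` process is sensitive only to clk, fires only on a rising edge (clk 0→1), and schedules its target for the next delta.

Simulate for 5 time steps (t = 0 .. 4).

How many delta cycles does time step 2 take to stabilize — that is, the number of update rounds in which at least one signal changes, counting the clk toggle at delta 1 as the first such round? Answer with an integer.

t0.Δ0 w4=0 w0=0 w1=0 w2=1 w6=1 w5=0 w3=1 clk=0
t0.Δ1 w4=0 w0=0 w1=0 w2=1 w6=1 w5=0 w3=1 clk=1
t0.Δ2 w4=0 w0=0 w1=0 w2=1 w6=0 w5=0 w3=1 clk=1
t0.Δ3 w4=1 w0=0 w1=0 w2=0 w6=0 w5=0 w3=1 clk=1
t0.Δ4 w4=1 w0=0 w1=0 w2=1 w6=0 w5=0 w3=1 clk=1
t0.Δ5 w4=1 w0=1 w1=0 w2=1 w6=0 w5=0 w3=1 clk=1
t1.Δ0 w4=1 w0=1 w1=0 w2=1 w6=0 w5=0 w3=1 clk=1
t1.Δ1 w4=1 w0=1 w1=0 w2=1 w6=0 w5=0 w3=1 clk=0
t2.Δ0 w4=1 w0=1 w1=0 w2=1 w6=0 w5=0 w3=1 clk=0
t2.Δ1 w4=1 w0=1 w1=0 w2=1 w6=0 w5=0 w3=1 clk=1
t2.Δ2 w4=1 w0=1 w1=0 w2=1 w6=1 w5=0 w3=1 clk=1
t2.Δ3 w4=0 w0=1 w1=0 w2=0 w6=1 w5=0 w3=1 clk=1
t2.Δ4 w4=0 w0=1 w1=0 w2=1 w6=1 w5=0 w3=1 clk=1
t2.Δ5 w4=0 w0=0 w1=0 w2=1 w6=1 w5=0 w3=1 clk=1
t3.Δ0 w4=0 w0=0 w1=0 w2=1 w6=1 w5=0 w3=1 clk=1
t3.Δ1 w4=0 w0=0 w1=0 w2=1 w6=1 w5=0 w3=1 clk=0
t4.Δ0 w4=0 w0=0 w1=0 w2=1 w6=1 w5=0 w3=1 clk=0
t4.Δ1 w4=0 w0=0 w1=0 w2=1 w6=1 w5=0 w3=1 clk=1
t4.Δ2 w4=0 w0=0 w1=0 w2=1 w6=0 w5=0 w3=1 clk=1
t4.Δ3 w4=1 w0=0 w1=0 w2=0 w6=0 w5=0 w3=1 clk=1
t4.Δ4 w4=1 w0=0 w1=0 w2=1 w6=0 w5=0 w3=1 clk=1
t4.Δ5 w4=1 w0=1 w1=0 w2=1 w6=0 w5=0 w3=1 clk=1

5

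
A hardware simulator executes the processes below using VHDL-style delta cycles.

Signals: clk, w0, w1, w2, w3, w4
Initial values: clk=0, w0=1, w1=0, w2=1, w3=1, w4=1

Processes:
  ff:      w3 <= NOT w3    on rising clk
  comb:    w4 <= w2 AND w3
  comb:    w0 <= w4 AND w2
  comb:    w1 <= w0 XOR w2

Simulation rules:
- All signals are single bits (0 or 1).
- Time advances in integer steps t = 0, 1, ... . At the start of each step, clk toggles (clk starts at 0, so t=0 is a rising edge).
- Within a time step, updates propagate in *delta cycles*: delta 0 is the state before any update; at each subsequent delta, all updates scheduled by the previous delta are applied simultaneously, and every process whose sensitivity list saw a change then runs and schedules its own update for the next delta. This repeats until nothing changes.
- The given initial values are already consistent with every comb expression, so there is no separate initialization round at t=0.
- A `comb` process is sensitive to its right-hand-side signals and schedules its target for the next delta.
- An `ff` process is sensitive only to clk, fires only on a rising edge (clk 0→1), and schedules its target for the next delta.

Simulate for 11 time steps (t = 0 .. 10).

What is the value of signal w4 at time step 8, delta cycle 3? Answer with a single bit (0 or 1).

t0.Δ0 w2=1 w3=1 w1=0 w4=1 w0=1 clk=0
t0.Δ1 w2=1 w3=1 w1=0 w4=1 w0=1 clk=1
t0.Δ2 w2=1 w3=0 w1=0 w4=1 w0=1 clk=1
t0.Δ3 w2=1 w3=0 w1=0 w4=0 w0=1 clk=1
t0.Δ4 w2=1 w3=0 w1=0 w4=0 w0=0 clk=1
t0.Δ5 w2=1 w3=0 w1=1 w4=0 w0=0 clk=1
t1.Δ0 w2=1 w3=0 w1=1 w4=0 w0=0 clk=1
t1.Δ1 w2=1 w3=0 w1=1 w4=0 w0=0 clk=0
t2.Δ0 w2=1 w3=0 w1=1 w4=0 w0=0 clk=0
t2.Δ1 w2=1 w3=0 w1=1 w4=0 w0=0 clk=1
t2.Δ2 w2=1 w3=1 w1=1 w4=0 w0=0 clk=1
t2.Δ3 w2=1 w3=1 w1=1 w4=1 w0=0 clk=1
t2.Δ4 w2=1 w3=1 w1=1 w4=1 w0=1 clk=1
t2.Δ5 w2=1 w3=1 w1=0 w4=1 w0=1 clk=1
t3.Δ0 w2=1 w3=1 w1=0 w4=1 w0=1 clk=1
t3.Δ1 w2=1 w3=1 w1=0 w4=1 w0=1 clk=0
t4.Δ0 w2=1 w3=1 w1=0 w4=1 w0=1 clk=0
t4.Δ1 w2=1 w3=1 w1=0 w4=1 w0=1 clk=1
t4.Δ2 w2=1 w3=0 w1=0 w4=1 w0=1 clk=1
t4.Δ3 w2=1 w3=0 w1=0 w4=0 w0=1 clk=1
t4.Δ4 w2=1 w3=0 w1=0 w4=0 w0=0 clk=1
t4.Δ5 w2=1 w3=0 w1=1 w4=0 w0=0 clk=1
t5.Δ0 w2=1 w3=0 w1=1 w4=0 w0=0 clk=1
t5.Δ1 w2=1 w3=0 w1=1 w4=0 w0=0 clk=0
t6.Δ0 w2=1 w3=0 w1=1 w4=0 w0=0 clk=0
t6.Δ1 w2=1 w3=0 w1=1 w4=0 w0=0 clk=1
t6.Δ2 w2=1 w3=1 w1=1 w4=0 w0=0 clk=1
t6.Δ3 w2=1 w3=1 w1=1 w4=1 w0=0 clk=1
t6.Δ4 w2=1 w3=1 w1=1 w4=1 w0=1 clk=1
t6.Δ5 w2=1 w3=1 w1=0 w4=1 w0=1 clk=1
t7.Δ0 w2=1 w3=1 w1=0 w4=1 w0=1 clk=1
t7.Δ1 w2=1 w3=1 w1=0 w4=1 w0=1 clk=0
t8.Δ0 w2=1 w3=1 w1=0 w4=1 w0=1 clk=0
t8.Δ1 w2=1 w3=1 w1=0 w4=1 w0=1 clk=1
t8.Δ2 w2=1 w3=0 w1=0 w4=1 w0=1 clk=1
t8.Δ3 w2=1 w3=0 w1=0 w4=0 w0=1 clk=1
t8.Δ4 w2=1 w3=0 w1=0 w4=0 w0=0 clk=1
t8.Δ5 w2=1 w3=0 w1=1 w4=0 w0=0 clk=1
t9.Δ0 w2=1 w3=0 w1=1 w4=0 w0=0 clk=1
t9.Δ1 w2=1 w3=0 w1=1 w4=0 w0=0 clk=0
t10.Δ0 w2=1 w3=0 w1=1 w4=0 w0=0 clk=0
t10.Δ1 w2=1 w3=0 w1=1 w4=0 w0=0 clk=1
t10.Δ2 w2=1 w3=1 w1=1 w4=0 w0=0 clk=1
t10.Δ3 w2=1 w3=1 w1=1 w4=1 w0=0 clk=1
t10.Δ4 w2=1 w3=1 w1=1 w4=1 w0=1 clk=1
t10.Δ5 w2=1 w3=1 w1=0 w4=1 w0=1 clk=1

0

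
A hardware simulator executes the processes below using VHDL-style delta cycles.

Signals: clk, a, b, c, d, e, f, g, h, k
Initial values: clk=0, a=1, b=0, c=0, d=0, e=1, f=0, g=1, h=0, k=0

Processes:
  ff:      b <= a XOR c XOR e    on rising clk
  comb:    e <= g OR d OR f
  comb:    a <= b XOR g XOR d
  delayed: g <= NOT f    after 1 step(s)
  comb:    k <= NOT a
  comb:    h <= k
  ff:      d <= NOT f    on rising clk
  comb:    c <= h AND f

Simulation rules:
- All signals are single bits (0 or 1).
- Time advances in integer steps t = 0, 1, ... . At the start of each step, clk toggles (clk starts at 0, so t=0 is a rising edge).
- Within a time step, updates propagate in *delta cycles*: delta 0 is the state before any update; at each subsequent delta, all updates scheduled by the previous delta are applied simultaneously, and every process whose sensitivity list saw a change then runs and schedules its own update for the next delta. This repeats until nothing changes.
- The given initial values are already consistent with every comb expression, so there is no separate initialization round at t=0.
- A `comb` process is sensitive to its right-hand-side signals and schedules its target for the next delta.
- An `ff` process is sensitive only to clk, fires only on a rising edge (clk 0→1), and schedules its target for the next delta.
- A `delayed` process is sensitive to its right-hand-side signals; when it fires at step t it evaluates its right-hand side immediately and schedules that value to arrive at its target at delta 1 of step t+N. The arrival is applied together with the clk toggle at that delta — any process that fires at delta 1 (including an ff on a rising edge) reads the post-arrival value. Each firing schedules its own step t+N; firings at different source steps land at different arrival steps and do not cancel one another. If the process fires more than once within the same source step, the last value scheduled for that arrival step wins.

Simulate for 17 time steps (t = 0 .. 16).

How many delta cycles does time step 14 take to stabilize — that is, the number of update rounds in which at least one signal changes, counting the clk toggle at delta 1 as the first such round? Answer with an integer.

t=0 Δ0: k=0 g=1 a=1 f=0 c=0 d=0 h=0 clk=0 b=0 e=1
  Δ1: clk:0→1
  Δ2: d:0→1
  Δ3: a:1→0
  Δ4: k:0→1
  Δ5: h:0→1
  (5Δ to stable)
t=1 Δ0: k=1 g=1 a=0 f=0 c=0 d=1 h=1 clk=1 b=0 e=1
  Δ1: clk:1→0
  (1Δ to stable)
t=2 Δ0: k=1 g=1 a=0 f=0 c=0 d=1 h=1 clk=0 b=0 e=1
  Δ1: clk:0→1
  Δ2: b:0→1
  Δ3: a:0→1
  Δ4: k:1→0
  Δ5: h:1→0
  (5Δ to stable)
t=3 Δ0: k=0 g=1 a=1 f=0 c=0 d=1 h=0 clk=1 b=1 e=1
  Δ1: clk:1→0
  (1Δ to stable)
t=4 Δ0: k=0 g=1 a=1 f=0 c=0 d=1 h=0 clk=0 b=1 e=1
  Δ1: clk:0→1
  Δ2: b:1→0
  Δ3: a:1→0
  Δ4: k:0→1
  Δ5: h:0→1
  (5Δ to stable)
t=5 Δ0: k=1 g=1 a=0 f=0 c=0 d=1 h=1 clk=1 b=0 e=1
  Δ1: clk:1→0
  (1Δ to stable)
t=6 Δ0: k=1 g=1 a=0 f=0 c=0 d=1 h=1 clk=0 b=0 e=1
  Δ1: clk:0→1
  Δ2: b:0→1
  Δ3: a:0→1
  Δ4: k:1→0
  Δ5: h:1→0
  (5Δ to stable)
t=7 Δ0: k=0 g=1 a=1 f=0 c=0 d=1 h=0 clk=1 b=1 e=1
  Δ1: clk:1→0
  (1Δ to stable)
t=8 Δ0: k=0 g=1 a=1 f=0 c=0 d=1 h=0 clk=0 b=1 e=1
  Δ1: clk:0→1
  Δ2: b:1→0
  Δ3: a:1→0
  Δ4: k:0→1
  Δ5: h:0→1
  (5Δ to stable)
t=9 Δ0: k=1 g=1 a=0 f=0 c=0 d=1 h=1 clk=1 b=0 e=1
  Δ1: clk:1→0
  (1Δ to stable)
t=10 Δ0: k=1 g=1 a=0 f=0 c=0 d=1 h=1 clk=0 b=0 e=1
  Δ1: clk:0→1
  Δ2: b:0→1
  Δ3: a:0→1
  Δ4: k:1→0
  Δ5: h:1→0
  (5Δ to stable)
t=11 Δ0: k=0 g=1 a=1 f=0 c=0 d=1 h=0 clk=1 b=1 e=1
  Δ1: clk:1→0
  (1Δ to stable)
t=12 Δ0: k=0 g=1 a=1 f=0 c=0 d=1 h=0 clk=0 b=1 e=1
  Δ1: clk:0→1
  Δ2: b:1→0
  Δ3: a:1→0
  Δ4: k:0→1
  Δ5: h:0→1
  (5Δ to stable)
t=13 Δ0: k=1 g=1 a=0 f=0 c=0 d=1 h=1 clk=1 b=0 e=1
  Δ1: clk:1→0
  (1Δ to stable)
t=14 Δ0: k=1 g=1 a=0 f=0 c=0 d=1 h=1 clk=0 b=0 e=1
  Δ1: clk:0→1
  Δ2: b:0→1
  Δ3: a:0→1
  Δ4: k:1→0
  Δ5: h:1→0
  (5Δ to stable)
t=15 Δ0: k=0 g=1 a=1 f=0 c=0 d=1 h=0 clk=1 b=1 e=1
  Δ1: clk:1→0
  (1Δ to stable)
t=16 Δ0: k=0 g=1 a=1 f=0 c=0 d=1 h=0 clk=0 b=1 e=1
  Δ1: clk:0→1
  Δ2: b:1→0
  Δ3: a:1→0
  Δ4: k:0→1
  Δ5: h:0→1
  (5Δ to stable)

5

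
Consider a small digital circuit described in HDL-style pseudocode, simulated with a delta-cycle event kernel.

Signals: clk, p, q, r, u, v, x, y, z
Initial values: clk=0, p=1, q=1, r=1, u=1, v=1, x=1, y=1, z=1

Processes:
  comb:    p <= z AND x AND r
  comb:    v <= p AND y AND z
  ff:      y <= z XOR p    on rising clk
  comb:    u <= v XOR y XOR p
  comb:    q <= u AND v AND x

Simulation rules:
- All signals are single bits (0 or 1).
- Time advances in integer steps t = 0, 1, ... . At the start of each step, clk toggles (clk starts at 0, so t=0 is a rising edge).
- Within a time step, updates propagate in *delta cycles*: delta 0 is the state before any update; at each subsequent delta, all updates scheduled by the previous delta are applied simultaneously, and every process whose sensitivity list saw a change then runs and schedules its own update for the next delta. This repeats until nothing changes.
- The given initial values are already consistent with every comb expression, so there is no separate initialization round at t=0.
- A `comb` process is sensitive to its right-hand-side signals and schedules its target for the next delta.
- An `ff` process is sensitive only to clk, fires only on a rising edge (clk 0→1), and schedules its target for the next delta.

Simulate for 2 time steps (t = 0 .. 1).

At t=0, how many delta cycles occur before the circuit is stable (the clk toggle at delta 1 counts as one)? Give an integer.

4

t0.Δ0 q=1 u=1 z=1 r=1 v=1 clk=0 p=1 x=1 y=1
t0.Δ1 q=1 u=1 z=1 r=1 v=1 clk=1 p=1 x=1 y=1
t0.Δ2 q=1 u=1 z=1 r=1 v=1 clk=1 p=1 x=1 y=0
t0.Δ3 q=1 u=0 z=1 r=1 v=0 clk=1 p=1 x=1 y=0
t0.Δ4 q=0 u=1 z=1 r=1 v=0 clk=1 p=1 x=1 y=0
t1.Δ0 q=0 u=1 z=1 r=1 v=0 clk=1 p=1 x=1 y=0
t1.Δ1 q=0 u=1 z=1 r=1 v=0 clk=0 p=1 x=1 y=0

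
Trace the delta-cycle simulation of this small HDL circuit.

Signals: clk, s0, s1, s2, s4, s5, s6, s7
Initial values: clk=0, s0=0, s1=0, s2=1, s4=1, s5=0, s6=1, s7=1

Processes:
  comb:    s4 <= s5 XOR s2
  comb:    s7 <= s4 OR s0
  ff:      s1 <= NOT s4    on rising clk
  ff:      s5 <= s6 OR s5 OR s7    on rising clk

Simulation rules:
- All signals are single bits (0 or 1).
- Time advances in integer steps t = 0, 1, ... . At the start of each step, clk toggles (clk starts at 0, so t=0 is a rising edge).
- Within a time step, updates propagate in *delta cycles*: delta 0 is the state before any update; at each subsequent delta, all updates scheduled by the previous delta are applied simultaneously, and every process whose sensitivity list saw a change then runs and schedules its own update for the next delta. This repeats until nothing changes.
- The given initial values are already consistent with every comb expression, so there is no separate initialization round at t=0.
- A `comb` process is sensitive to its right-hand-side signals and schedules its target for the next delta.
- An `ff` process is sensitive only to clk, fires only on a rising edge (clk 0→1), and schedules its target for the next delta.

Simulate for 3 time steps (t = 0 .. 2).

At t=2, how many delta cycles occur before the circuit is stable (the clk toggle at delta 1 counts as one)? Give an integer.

2

[bits: s5,s6,s1,s2,s4,clk,s7,s0]
t=0: Δ0=01011010 Δ1=01011110 Δ2=11011110 Δ3=11010110 Δ4=11010100 | 4Δ
t=1: Δ0=11010100 Δ1=11010000 | 1Δ
t=2: Δ0=11010000 Δ1=11010100 Δ2=11110100 | 2Δ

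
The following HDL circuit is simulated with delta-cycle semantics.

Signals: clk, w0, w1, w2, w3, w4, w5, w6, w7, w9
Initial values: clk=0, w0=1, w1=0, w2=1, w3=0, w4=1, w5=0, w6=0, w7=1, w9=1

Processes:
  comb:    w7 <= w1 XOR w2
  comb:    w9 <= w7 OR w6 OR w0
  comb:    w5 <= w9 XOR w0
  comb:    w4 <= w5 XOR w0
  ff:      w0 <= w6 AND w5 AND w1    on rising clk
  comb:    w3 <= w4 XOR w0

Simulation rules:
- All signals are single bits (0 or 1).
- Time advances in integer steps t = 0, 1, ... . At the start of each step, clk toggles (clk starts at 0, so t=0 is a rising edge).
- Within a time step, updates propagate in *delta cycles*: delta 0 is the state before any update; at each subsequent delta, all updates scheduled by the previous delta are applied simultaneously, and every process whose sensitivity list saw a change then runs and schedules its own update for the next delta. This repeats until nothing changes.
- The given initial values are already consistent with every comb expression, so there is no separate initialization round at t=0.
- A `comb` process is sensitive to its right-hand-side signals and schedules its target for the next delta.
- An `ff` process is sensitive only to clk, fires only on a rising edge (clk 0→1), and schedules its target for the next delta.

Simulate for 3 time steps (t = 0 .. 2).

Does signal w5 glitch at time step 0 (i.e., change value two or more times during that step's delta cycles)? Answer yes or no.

t=0 Δ0: w6=0 w5=0 w4=1 w1=0 w2=1 w0=1 w9=1 w7=1 w3=0 clk=0
  Δ1: clk:0→1
  Δ2: w0:1→0
  Δ3: w5:0→1, w4:1→0, w3:0→1
  Δ4: w4:0→1, w3:1→0
  Δ5: w3:0→1
  (5Δ to stable)
t=1 Δ0: w6=0 w5=1 w4=1 w1=0 w2=1 w0=0 w9=1 w7=1 w3=1 clk=1
  Δ1: clk:1→0
  (1Δ to stable)
t=2 Δ0: w6=0 w5=1 w4=1 w1=0 w2=1 w0=0 w9=1 w7=1 w3=1 clk=0
  Δ1: clk:0→1
  (1Δ to stable)

no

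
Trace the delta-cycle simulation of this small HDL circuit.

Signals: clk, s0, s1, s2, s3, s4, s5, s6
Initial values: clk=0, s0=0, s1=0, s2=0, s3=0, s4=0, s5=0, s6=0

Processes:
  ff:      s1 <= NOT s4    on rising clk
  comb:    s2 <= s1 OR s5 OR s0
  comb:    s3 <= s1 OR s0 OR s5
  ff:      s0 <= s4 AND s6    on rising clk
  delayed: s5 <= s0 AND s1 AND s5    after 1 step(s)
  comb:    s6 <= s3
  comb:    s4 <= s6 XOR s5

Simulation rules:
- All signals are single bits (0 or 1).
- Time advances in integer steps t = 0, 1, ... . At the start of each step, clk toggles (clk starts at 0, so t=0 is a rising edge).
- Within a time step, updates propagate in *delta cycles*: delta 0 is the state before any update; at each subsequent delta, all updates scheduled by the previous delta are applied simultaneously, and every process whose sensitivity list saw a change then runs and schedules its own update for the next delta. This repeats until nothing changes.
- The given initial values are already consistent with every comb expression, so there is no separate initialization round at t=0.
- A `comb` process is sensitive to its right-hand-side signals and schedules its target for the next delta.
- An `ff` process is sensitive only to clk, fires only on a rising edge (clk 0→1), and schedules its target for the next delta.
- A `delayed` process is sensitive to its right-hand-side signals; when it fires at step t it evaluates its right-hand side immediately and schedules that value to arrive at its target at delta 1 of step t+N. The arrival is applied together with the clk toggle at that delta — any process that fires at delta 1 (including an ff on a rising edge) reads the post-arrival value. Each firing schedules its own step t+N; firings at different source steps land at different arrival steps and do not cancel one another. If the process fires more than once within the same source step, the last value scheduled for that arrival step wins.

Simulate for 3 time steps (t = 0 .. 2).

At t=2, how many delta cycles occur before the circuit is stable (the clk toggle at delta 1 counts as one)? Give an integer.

2

[bits: s0,s5,s6,s2,s3,s4,s1,clk]
t=0: Δ0=00000000 Δ1=00000001 Δ2=00000011 Δ3=00011011 Δ4=00111011 Δ5=00111111 | 5Δ
t=1: Δ0=00111111 Δ1=00111110 | 1Δ
t=2: Δ0=00111110 Δ1=00111111 Δ2=10111101 | 2Δ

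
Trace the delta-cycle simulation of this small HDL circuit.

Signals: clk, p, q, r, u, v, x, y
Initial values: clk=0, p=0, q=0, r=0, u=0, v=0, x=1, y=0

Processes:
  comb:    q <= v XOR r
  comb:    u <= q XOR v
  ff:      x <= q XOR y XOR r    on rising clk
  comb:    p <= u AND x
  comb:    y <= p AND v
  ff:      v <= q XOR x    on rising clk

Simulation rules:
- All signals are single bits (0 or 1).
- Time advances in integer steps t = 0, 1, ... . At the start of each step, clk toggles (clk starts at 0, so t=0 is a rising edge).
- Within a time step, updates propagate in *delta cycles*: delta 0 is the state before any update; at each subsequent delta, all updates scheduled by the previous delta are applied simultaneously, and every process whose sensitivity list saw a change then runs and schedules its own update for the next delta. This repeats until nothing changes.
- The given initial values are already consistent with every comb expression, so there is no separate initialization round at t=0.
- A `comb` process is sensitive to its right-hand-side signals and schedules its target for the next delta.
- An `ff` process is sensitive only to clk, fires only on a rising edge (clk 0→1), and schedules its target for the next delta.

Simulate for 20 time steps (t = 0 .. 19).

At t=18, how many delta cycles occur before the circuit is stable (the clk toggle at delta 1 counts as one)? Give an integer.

[bits: y,x,r,clk,p,v,u,q]
t=0: Δ0=01000000 Δ1=01010000 Δ2=00010100 Δ3=00010111 Δ4=00010101 | 4Δ
t=1: Δ0=00010101 Δ1=00000101 | 1Δ
t=2: Δ0=00000101 Δ1=00010101 Δ2=01010101 | 2Δ
t=3: Δ0=01010101 Δ1=01000101 | 1Δ
t=4: Δ0=01000101 Δ1=01010101 Δ2=01010001 Δ3=01010010 Δ4=01011000 Δ5=01010000 | 5Δ
t=5: Δ0=01010000 Δ1=01000000 | 1Δ
t=6: Δ0=01000000 Δ1=01010000 Δ2=00010100 Δ3=00010111 Δ4=00010101 | 4Δ
t=7: Δ0=00010101 Δ1=00000101 | 1Δ
t=8: Δ0=00000101 Δ1=00010101 Δ2=01010101 | 2Δ
t=9: Δ0=01010101 Δ1=01000101 | 1Δ
t=10: Δ0=01000101 Δ1=01010101 Δ2=01010001 Δ3=01010010 Δ4=01011000 Δ5=01010000 | 5Δ
t=11: Δ0=01010000 Δ1=01000000 | 1Δ
t=12: Δ0=01000000 Δ1=01010000 Δ2=00010100 Δ3=00010111 Δ4=00010101 | 4Δ
t=13: Δ0=00010101 Δ1=00000101 | 1Δ
t=14: Δ0=00000101 Δ1=00010101 Δ2=01010101 | 2Δ
t=15: Δ0=01010101 Δ1=01000101 | 1Δ
t=16: Δ0=01000101 Δ1=01010101 Δ2=01010001 Δ3=01010010 Δ4=01011000 Δ5=01010000 | 5Δ
t=17: Δ0=01010000 Δ1=01000000 | 1Δ
t=18: Δ0=01000000 Δ1=01010000 Δ2=00010100 Δ3=00010111 Δ4=00010101 | 4Δ
t=19: Δ0=00010101 Δ1=00000101 | 1Δ

4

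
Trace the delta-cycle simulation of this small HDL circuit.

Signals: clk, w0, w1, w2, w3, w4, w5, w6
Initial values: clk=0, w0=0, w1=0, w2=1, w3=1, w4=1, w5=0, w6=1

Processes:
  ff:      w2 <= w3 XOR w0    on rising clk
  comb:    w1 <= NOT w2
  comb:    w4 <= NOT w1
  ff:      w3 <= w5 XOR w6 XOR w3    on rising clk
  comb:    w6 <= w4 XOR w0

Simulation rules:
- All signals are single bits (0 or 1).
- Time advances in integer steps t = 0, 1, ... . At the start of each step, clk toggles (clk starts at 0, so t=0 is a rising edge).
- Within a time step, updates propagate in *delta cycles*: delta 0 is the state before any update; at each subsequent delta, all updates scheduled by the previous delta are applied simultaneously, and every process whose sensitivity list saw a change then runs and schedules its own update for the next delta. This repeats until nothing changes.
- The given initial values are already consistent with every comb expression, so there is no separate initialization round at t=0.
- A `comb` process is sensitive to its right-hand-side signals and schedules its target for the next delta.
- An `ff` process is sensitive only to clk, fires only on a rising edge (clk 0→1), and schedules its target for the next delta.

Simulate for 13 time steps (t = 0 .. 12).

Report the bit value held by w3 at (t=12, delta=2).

0

t=0 Δ0: w4=1 w3=1 w2=1 w6=1 w0=0 clk=0 w1=0 w5=0
  Δ1: clk:0→1
  Δ2: w3:1→0
  (2Δ to stable)
t=1 Δ0: w4=1 w3=0 w2=1 w6=1 w0=0 clk=1 w1=0 w5=0
  Δ1: clk:1→0
  (1Δ to stable)
t=2 Δ0: w4=1 w3=0 w2=1 w6=1 w0=0 clk=0 w1=0 w5=0
  Δ1: clk:0→1
  Δ2: w3:0→1, w2:1→0
  Δ3: w1:0→1
  Δ4: w4:1→0
  Δ5: w6:1→0
  (5Δ to stable)
t=3 Δ0: w4=0 w3=1 w2=0 w6=0 w0=0 clk=1 w1=1 w5=0
  Δ1: clk:1→0
  (1Δ to stable)
t=4 Δ0: w4=0 w3=1 w2=0 w6=0 w0=0 clk=0 w1=1 w5=0
  Δ1: clk:0→1
  Δ2: w2:0→1
  Δ3: w1:1→0
  Δ4: w4:0→1
  Δ5: w6:0→1
  (5Δ to stable)
t=5 Δ0: w4=1 w3=1 w2=1 w6=1 w0=0 clk=1 w1=0 w5=0
  Δ1: clk:1→0
  (1Δ to stable)
t=6 Δ0: w4=1 w3=1 w2=1 w6=1 w0=0 clk=0 w1=0 w5=0
  Δ1: clk:0→1
  Δ2: w3:1→0
  (2Δ to stable)
t=7 Δ0: w4=1 w3=0 w2=1 w6=1 w0=0 clk=1 w1=0 w5=0
  Δ1: clk:1→0
  (1Δ to stable)
t=8 Δ0: w4=1 w3=0 w2=1 w6=1 w0=0 clk=0 w1=0 w5=0
  Δ1: clk:0→1
  Δ2: w3:0→1, w2:1→0
  Δ3: w1:0→1
  Δ4: w4:1→0
  Δ5: w6:1→0
  (5Δ to stable)
t=9 Δ0: w4=0 w3=1 w2=0 w6=0 w0=0 clk=1 w1=1 w5=0
  Δ1: clk:1→0
  (1Δ to stable)
t=10 Δ0: w4=0 w3=1 w2=0 w6=0 w0=0 clk=0 w1=1 w5=0
  Δ1: clk:0→1
  Δ2: w2:0→1
  Δ3: w1:1→0
  Δ4: w4:0→1
  Δ5: w6:0→1
  (5Δ to stable)
t=11 Δ0: w4=1 w3=1 w2=1 w6=1 w0=0 clk=1 w1=0 w5=0
  Δ1: clk:1→0
  (1Δ to stable)
t=12 Δ0: w4=1 w3=1 w2=1 w6=1 w0=0 clk=0 w1=0 w5=0
  Δ1: clk:0→1
  Δ2: w3:1→0
  (2Δ to stable)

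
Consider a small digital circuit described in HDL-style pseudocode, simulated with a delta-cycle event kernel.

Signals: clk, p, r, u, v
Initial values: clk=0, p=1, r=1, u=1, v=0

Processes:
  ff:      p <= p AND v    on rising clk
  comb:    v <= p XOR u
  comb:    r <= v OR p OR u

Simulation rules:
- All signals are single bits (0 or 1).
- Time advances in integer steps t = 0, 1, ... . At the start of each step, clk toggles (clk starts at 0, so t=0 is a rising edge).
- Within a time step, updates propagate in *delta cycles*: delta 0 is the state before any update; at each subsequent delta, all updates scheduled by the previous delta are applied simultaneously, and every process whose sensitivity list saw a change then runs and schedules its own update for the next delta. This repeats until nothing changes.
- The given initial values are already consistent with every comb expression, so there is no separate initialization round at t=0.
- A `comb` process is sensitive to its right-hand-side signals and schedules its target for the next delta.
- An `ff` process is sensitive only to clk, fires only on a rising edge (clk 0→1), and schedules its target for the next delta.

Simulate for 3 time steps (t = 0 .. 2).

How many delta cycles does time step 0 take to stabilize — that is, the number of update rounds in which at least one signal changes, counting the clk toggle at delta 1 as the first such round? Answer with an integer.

[bits: clk,v,p,u,r]
t=0: Δ0=00111 Δ1=10111 Δ2=10011 Δ3=11011 | 3Δ
t=1: Δ0=11011 Δ1=01011 | 1Δ
t=2: Δ0=01011 Δ1=11011 | 1Δ

3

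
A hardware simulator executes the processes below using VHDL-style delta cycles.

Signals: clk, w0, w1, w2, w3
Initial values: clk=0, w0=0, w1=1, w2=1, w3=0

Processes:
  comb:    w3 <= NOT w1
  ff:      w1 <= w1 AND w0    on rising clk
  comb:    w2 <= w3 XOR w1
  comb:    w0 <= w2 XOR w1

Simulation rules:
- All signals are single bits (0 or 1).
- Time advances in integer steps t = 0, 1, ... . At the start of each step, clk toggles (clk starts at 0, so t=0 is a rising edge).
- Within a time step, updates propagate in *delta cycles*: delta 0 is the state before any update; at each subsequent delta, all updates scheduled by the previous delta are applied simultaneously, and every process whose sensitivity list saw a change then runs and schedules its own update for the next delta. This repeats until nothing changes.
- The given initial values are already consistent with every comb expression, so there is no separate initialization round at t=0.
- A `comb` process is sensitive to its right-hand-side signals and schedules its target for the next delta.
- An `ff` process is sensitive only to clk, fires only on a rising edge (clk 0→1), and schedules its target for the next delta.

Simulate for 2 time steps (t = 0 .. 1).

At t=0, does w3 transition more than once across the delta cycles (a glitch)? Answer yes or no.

t=0 Δ0: w1=1 w2=1 w0=0 clk=0 w3=0
  Δ1: clk:0→1
  Δ2: w1:1→0
  Δ3: w2:1→0, w0:0→1, w3:0→1
  Δ4: w2:0→1, w0:1→0
  Δ5: w0:0→1
  (5Δ to stable)
t=1 Δ0: w1=0 w2=1 w0=1 clk=1 w3=1
  Δ1: clk:1→0
  (1Δ to stable)

no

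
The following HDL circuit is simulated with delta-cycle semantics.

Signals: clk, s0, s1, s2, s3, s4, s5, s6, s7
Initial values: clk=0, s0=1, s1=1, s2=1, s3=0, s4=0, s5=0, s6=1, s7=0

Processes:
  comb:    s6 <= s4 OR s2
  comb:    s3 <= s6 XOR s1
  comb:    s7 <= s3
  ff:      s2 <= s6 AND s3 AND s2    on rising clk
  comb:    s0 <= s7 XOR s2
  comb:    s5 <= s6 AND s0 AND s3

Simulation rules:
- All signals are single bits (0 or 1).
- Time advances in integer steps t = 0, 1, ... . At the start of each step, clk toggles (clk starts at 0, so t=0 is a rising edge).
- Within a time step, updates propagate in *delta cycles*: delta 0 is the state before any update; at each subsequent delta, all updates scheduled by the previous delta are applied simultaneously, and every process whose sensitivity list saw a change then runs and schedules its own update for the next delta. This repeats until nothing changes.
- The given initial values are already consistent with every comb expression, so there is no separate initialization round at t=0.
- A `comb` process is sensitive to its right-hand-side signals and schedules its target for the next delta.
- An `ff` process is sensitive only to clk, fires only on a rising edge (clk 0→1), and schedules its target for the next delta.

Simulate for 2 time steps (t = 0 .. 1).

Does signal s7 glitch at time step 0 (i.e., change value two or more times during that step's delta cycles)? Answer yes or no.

no

t0.Δ0 s2=1 clk=0 s6=1 s3=0 s4=0 s0=1 s5=0 s7=0 s1=1
t0.Δ1 s2=1 clk=1 s6=1 s3=0 s4=0 s0=1 s5=0 s7=0 s1=1
t0.Δ2 s2=0 clk=1 s6=1 s3=0 s4=0 s0=1 s5=0 s7=0 s1=1
t0.Δ3 s2=0 clk=1 s6=0 s3=0 s4=0 s0=0 s5=0 s7=0 s1=1
t0.Δ4 s2=0 clk=1 s6=0 s3=1 s4=0 s0=0 s5=0 s7=0 s1=1
t0.Δ5 s2=0 clk=1 s6=0 s3=1 s4=0 s0=0 s5=0 s7=1 s1=1
t0.Δ6 s2=0 clk=1 s6=0 s3=1 s4=0 s0=1 s5=0 s7=1 s1=1
t1.Δ0 s2=0 clk=1 s6=0 s3=1 s4=0 s0=1 s5=0 s7=1 s1=1
t1.Δ1 s2=0 clk=0 s6=0 s3=1 s4=0 s0=1 s5=0 s7=1 s1=1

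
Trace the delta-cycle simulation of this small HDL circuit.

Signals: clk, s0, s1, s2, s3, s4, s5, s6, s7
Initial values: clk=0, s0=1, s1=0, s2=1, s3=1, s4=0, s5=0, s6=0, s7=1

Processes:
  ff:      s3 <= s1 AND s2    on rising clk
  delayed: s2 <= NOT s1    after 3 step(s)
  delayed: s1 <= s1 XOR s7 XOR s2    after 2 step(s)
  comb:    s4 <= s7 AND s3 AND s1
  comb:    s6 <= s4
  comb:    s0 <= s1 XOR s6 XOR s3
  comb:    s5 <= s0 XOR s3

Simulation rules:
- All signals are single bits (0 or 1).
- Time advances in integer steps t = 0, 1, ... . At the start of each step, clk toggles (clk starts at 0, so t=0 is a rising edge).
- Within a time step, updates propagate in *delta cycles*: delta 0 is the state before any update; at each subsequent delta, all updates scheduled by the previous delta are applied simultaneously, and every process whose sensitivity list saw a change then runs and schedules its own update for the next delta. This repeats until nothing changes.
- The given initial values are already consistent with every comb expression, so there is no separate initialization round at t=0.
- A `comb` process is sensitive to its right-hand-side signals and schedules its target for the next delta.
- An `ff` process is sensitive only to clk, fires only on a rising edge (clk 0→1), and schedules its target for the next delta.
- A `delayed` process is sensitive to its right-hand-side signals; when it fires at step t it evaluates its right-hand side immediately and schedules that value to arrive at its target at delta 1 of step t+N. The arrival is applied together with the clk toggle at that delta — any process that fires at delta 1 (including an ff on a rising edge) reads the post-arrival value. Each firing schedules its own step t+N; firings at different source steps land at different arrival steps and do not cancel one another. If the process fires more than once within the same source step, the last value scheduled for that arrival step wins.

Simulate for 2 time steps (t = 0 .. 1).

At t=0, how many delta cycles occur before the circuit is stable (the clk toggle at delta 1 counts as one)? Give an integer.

t0.Δ0 s3=1 s0=1 s7=1 s6=0 clk=0 s1=0 s2=1 s4=0 s5=0
t0.Δ1 s3=1 s0=1 s7=1 s6=0 clk=1 s1=0 s2=1 s4=0 s5=0
t0.Δ2 s3=0 s0=1 s7=1 s6=0 clk=1 s1=0 s2=1 s4=0 s5=0
t0.Δ3 s3=0 s0=0 s7=1 s6=0 clk=1 s1=0 s2=1 s4=0 s5=1
t0.Δ4 s3=0 s0=0 s7=1 s6=0 clk=1 s1=0 s2=1 s4=0 s5=0
t1.Δ0 s3=0 s0=0 s7=1 s6=0 clk=1 s1=0 s2=1 s4=0 s5=0
t1.Δ1 s3=0 s0=0 s7=1 s6=0 clk=0 s1=0 s2=1 s4=0 s5=0

4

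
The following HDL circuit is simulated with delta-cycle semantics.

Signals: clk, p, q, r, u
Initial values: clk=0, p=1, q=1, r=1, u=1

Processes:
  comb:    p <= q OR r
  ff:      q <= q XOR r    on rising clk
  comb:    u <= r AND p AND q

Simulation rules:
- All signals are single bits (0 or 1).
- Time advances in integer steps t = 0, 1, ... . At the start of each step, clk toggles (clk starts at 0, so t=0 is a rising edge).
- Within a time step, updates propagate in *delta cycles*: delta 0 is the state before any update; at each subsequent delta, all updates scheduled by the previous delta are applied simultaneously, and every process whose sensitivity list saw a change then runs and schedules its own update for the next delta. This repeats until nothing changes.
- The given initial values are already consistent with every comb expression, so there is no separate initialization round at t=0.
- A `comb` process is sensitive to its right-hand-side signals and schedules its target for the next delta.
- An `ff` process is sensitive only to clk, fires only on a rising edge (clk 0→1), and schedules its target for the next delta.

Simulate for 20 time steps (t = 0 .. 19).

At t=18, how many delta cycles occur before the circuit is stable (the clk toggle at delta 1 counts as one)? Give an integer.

t0.Δ0 u=1 q=1 clk=0 p=1 r=1
t0.Δ1 u=1 q=1 clk=1 p=1 r=1
t0.Δ2 u=1 q=0 clk=1 p=1 r=1
t0.Δ3 u=0 q=0 clk=1 p=1 r=1
t1.Δ0 u=0 q=0 clk=1 p=1 r=1
t1.Δ1 u=0 q=0 clk=0 p=1 r=1
t2.Δ0 u=0 q=0 clk=0 p=1 r=1
t2.Δ1 u=0 q=0 clk=1 p=1 r=1
t2.Δ2 u=0 q=1 clk=1 p=1 r=1
t2.Δ3 u=1 q=1 clk=1 p=1 r=1
t3.Δ0 u=1 q=1 clk=1 p=1 r=1
t3.Δ1 u=1 q=1 clk=0 p=1 r=1
t4.Δ0 u=1 q=1 clk=0 p=1 r=1
t4.Δ1 u=1 q=1 clk=1 p=1 r=1
t4.Δ2 u=1 q=0 clk=1 p=1 r=1
t4.Δ3 u=0 q=0 clk=1 p=1 r=1
t5.Δ0 u=0 q=0 clk=1 p=1 r=1
t5.Δ1 u=0 q=0 clk=0 p=1 r=1
t6.Δ0 u=0 q=0 clk=0 p=1 r=1
t6.Δ1 u=0 q=0 clk=1 p=1 r=1
t6.Δ2 u=0 q=1 clk=1 p=1 r=1
t6.Δ3 u=1 q=1 clk=1 p=1 r=1
t7.Δ0 u=1 q=1 clk=1 p=1 r=1
t7.Δ1 u=1 q=1 clk=0 p=1 r=1
t8.Δ0 u=1 q=1 clk=0 p=1 r=1
t8.Δ1 u=1 q=1 clk=1 p=1 r=1
t8.Δ2 u=1 q=0 clk=1 p=1 r=1
t8.Δ3 u=0 q=0 clk=1 p=1 r=1
t9.Δ0 u=0 q=0 clk=1 p=1 r=1
t9.Δ1 u=0 q=0 clk=0 p=1 r=1
t10.Δ0 u=0 q=0 clk=0 p=1 r=1
t10.Δ1 u=0 q=0 clk=1 p=1 r=1
t10.Δ2 u=0 q=1 clk=1 p=1 r=1
t10.Δ3 u=1 q=1 clk=1 p=1 r=1
t11.Δ0 u=1 q=1 clk=1 p=1 r=1
t11.Δ1 u=1 q=1 clk=0 p=1 r=1
t12.Δ0 u=1 q=1 clk=0 p=1 r=1
t12.Δ1 u=1 q=1 clk=1 p=1 r=1
t12.Δ2 u=1 q=0 clk=1 p=1 r=1
t12.Δ3 u=0 q=0 clk=1 p=1 r=1
t13.Δ0 u=0 q=0 clk=1 p=1 r=1
t13.Δ1 u=0 q=0 clk=0 p=1 r=1
t14.Δ0 u=0 q=0 clk=0 p=1 r=1
t14.Δ1 u=0 q=0 clk=1 p=1 r=1
t14.Δ2 u=0 q=1 clk=1 p=1 r=1
t14.Δ3 u=1 q=1 clk=1 p=1 r=1
t15.Δ0 u=1 q=1 clk=1 p=1 r=1
t15.Δ1 u=1 q=1 clk=0 p=1 r=1
t16.Δ0 u=1 q=1 clk=0 p=1 r=1
t16.Δ1 u=1 q=1 clk=1 p=1 r=1
t16.Δ2 u=1 q=0 clk=1 p=1 r=1
t16.Δ3 u=0 q=0 clk=1 p=1 r=1
t17.Δ0 u=0 q=0 clk=1 p=1 r=1
t17.Δ1 u=0 q=0 clk=0 p=1 r=1
t18.Δ0 u=0 q=0 clk=0 p=1 r=1
t18.Δ1 u=0 q=0 clk=1 p=1 r=1
t18.Δ2 u=0 q=1 clk=1 p=1 r=1
t18.Δ3 u=1 q=1 clk=1 p=1 r=1
t19.Δ0 u=1 q=1 clk=1 p=1 r=1
t19.Δ1 u=1 q=1 clk=0 p=1 r=1

3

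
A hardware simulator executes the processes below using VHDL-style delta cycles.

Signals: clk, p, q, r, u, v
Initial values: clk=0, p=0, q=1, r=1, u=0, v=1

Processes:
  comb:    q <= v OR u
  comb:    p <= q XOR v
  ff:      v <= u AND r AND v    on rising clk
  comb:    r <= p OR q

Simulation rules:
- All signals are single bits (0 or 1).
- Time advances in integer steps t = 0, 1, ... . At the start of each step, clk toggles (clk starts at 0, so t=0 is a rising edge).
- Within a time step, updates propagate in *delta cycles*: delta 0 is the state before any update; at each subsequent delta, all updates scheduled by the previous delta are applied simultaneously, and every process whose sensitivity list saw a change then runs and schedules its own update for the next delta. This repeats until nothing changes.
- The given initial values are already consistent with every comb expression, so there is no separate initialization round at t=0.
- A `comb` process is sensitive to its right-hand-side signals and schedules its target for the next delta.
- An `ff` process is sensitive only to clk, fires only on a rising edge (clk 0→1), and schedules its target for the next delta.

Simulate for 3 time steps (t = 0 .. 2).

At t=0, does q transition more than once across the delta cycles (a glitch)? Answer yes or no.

[bits: r,clk,q,p,v,u]
t=0: Δ0=101010 Δ1=111010 Δ2=111000 Δ3=110100 Δ4=110000 Δ5=010000 | 5Δ
t=1: Δ0=010000 Δ1=000000 | 1Δ
t=2: Δ0=000000 Δ1=010000 | 1Δ

no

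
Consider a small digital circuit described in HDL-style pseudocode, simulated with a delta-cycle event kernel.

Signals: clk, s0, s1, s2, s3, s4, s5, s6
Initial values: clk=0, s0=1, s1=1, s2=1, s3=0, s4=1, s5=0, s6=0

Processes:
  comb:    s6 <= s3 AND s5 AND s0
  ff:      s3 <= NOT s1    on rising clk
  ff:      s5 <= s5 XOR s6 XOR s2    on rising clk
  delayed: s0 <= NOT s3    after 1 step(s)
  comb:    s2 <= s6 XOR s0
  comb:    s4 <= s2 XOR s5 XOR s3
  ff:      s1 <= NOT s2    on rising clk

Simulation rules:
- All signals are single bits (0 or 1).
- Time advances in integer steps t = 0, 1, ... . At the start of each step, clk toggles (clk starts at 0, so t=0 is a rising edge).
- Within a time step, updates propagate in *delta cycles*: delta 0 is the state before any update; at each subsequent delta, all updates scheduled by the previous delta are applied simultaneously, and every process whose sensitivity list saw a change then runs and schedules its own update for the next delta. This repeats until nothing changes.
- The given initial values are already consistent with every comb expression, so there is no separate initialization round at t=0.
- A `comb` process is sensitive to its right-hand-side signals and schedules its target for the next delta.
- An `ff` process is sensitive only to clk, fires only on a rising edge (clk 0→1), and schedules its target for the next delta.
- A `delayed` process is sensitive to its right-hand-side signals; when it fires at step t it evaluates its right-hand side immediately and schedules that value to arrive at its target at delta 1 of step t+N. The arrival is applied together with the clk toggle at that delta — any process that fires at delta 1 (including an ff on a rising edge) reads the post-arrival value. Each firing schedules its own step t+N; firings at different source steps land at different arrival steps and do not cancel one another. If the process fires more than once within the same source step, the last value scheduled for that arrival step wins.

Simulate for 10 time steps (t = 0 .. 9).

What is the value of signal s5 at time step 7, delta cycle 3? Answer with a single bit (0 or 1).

0

[bits: s6,s0,s1,s4,s5,clk,s3,s2]
t=0: Δ0=01110001 Δ1=01110101 Δ2=01011101 Δ3=01001101 | 3Δ
t=1: Δ0=01001101 Δ1=01001001 | 1Δ
t=2: Δ0=01001001 Δ1=01001101 Δ2=01000111 | 2Δ
t=3: Δ0=01000111 Δ1=00000011 Δ2=00000010 Δ3=00010010 | 3Δ
t=4: Δ0=00010010 Δ1=00010110 Δ2=00110110 | 2Δ
t=5: Δ0=00110110 Δ1=00110010 | 1Δ
t=6: Δ0=00110010 Δ1=00110110 Δ2=00110100 Δ3=00100100 | 3Δ
t=7: Δ0=00100100 Δ1=01100000 Δ2=01100001 Δ3=01110001 | 3Δ
t=8: Δ0=01110001 Δ1=01110101 Δ2=01011101 Δ3=01001101 | 3Δ
t=9: Δ0=01001101 Δ1=01001001 | 1Δ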